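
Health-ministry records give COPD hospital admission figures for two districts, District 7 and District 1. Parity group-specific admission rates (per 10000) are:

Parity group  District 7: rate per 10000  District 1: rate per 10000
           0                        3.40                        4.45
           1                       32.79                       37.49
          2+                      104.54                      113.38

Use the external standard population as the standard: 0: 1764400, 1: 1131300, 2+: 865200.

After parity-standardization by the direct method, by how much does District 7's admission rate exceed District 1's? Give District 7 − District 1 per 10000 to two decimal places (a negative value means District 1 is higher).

-3.94

Standard total = 3760900; weights = 0.4691, 0.3008, 0.2301.
District 7: 0.4691×3.40 + 0.3008×32.79 + 0.2301×104.54 = 35.5081 per 10000.
District 1: 0.4691×4.45 + 0.3008×37.49 + 0.2301×113.38 = 39.4481 per 10000.
Difference = 35.5081 − 39.4481 = -3.9400.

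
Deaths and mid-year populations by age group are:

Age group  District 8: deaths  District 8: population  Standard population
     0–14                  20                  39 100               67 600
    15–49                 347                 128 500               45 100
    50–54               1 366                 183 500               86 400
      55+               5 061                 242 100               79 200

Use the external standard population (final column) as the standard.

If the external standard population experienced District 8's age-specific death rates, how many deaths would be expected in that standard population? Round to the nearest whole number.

2455

Age-specific rates per 1 000 for District 8: 0.512, 2.700, 7.444, 20.905.
Expected deaths = Σ (standard pop × age-specific rate ÷ 1 000)
= 67 600×0.512/1 000 + 45 100×2.700/1 000 + 86 400×7.444/1 000 + 79 200×20.905/1 000
= 34.58 + 121.79 + 643.17 + 1655.64 = 2455.18.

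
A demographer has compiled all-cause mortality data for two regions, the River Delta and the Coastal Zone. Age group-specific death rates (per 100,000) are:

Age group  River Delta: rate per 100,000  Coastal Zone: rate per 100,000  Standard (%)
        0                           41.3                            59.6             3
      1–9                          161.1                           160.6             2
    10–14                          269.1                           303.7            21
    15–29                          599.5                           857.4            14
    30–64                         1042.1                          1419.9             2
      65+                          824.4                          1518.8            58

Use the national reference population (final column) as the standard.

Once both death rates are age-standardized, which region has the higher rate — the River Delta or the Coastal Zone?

Standard weights: 0.03, 0.02, 0.21, 0.14, 0.02, 0.58.
The River Delta: 0.0300×41.3 + 0.0200×161.1 + 0.2100×269.1 + 0.1400×599.5 + 0.0200×1042.1 + 0.5800×824.4 = 643.8960 per 100,000.
The Coastal Zone: 0.0300×59.6 + 0.0200×160.6 + 0.2100×303.7 + 0.1400×857.4 + 0.0200×1419.9 + 0.5800×1518.8 = 1098.1150 per 100,000.

Coastal Zone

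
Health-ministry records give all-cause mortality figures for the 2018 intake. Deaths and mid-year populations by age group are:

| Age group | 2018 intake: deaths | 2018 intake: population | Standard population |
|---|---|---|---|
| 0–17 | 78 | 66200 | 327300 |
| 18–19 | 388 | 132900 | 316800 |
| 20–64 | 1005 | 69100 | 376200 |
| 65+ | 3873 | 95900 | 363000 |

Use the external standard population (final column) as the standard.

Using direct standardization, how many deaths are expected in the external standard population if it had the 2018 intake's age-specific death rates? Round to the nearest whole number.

21442

Age-specific rates per 1000 for the 2018 intake: 1.178, 2.919, 14.544, 40.386.
Expected deaths = Σ (standard pop × age-specific rate ÷ 1000)
= 327300×1.178/1000 + 316800×2.919/1000 + 376200×14.544/1000 + 363000×40.386/1000
= 385.64 + 924.89 + 5471.51 + 14660.05 = 21442.09.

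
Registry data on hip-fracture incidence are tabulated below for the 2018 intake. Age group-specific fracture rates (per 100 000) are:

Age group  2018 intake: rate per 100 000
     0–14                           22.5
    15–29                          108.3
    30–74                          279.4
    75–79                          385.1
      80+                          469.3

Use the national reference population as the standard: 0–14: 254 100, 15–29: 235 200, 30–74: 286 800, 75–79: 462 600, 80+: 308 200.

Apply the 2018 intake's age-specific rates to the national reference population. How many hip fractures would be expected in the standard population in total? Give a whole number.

Expected hip fractures = Σ (standard pop × age-specific rate ÷ 100 000)
= 254 100×22.5/100 000 + 235 200×108.3/100 000 + 286 800×279.4/100 000 + 462 600×385.1/100 000 + 308 200×469.3/100 000
= 57.17 + 254.72 + 801.32 + 1781.47 + 1446.38 = 4341.07.

4341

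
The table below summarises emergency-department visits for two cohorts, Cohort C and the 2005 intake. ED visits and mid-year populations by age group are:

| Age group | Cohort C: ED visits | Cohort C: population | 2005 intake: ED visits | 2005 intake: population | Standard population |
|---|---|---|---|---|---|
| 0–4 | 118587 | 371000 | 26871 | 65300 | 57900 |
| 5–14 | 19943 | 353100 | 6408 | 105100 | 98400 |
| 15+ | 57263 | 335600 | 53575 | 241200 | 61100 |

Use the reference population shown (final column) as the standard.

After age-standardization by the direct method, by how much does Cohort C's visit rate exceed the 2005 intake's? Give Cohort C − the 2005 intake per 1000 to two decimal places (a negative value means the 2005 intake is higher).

-40.97

Age-specific rates per 1000 for Cohort C: 319.642, 56.480, 170.629.
For the 2005 intake: 411.501, 60.971, 222.119.
Standard total = 217400; weights = 0.2663, 0.4526, 0.2810.
Cohort C: 0.2663×319.642 + 0.4526×56.480 + 0.2810×170.629 = 158.6489 per 1000.
The 2005 intake: 0.2663×411.501 + 0.4526×60.971 + 0.2810×222.119 = 199.6175 per 1000.
Difference = 158.6489 − 199.6175 = -40.9686.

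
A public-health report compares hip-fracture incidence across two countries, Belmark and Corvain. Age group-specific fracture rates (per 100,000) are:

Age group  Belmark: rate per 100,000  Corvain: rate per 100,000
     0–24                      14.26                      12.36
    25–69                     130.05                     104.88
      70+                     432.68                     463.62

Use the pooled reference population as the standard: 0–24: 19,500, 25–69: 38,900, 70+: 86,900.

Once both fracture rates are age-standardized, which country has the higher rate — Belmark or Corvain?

Standard total = 145,300; weights = 0.1342, 0.2677, 0.5981.
Belmark: 0.1342×14.26 + 0.2677×130.05 + 0.5981×432.68 = 295.5052 per 100,000.
Corvain: 0.1342×12.36 + 0.2677×104.88 + 0.5981×463.62 = 307.0160 per 100,000.

Corvain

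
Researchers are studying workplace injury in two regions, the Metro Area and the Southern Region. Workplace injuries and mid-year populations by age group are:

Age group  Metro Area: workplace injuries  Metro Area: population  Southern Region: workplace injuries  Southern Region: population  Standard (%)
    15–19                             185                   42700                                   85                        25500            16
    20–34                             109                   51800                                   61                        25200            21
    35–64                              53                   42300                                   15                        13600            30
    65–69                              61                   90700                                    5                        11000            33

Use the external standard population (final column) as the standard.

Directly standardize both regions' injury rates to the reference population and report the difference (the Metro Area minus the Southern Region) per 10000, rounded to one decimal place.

Age-specific rates per 10000 for the Metro Area: 43.33, 21.04, 12.53, 6.73.
For the Southern Region: 33.33, 24.21, 11.03, 4.55.
Standard weights: 0.16, 0.21, 0.30, 0.33.
The Metro Area: 0.1600×43.33 + 0.2100×21.04 + 0.3000×12.53 + 0.3300×6.73 = 17.3293 per 10000.
The Southern Region: 0.1600×33.33 + 0.2100×24.21 + 0.3000×11.03 + 0.3300×4.55 = 15.2255 per 10000.
Difference = 17.3293 − 15.2255 = 2.1038.

2.1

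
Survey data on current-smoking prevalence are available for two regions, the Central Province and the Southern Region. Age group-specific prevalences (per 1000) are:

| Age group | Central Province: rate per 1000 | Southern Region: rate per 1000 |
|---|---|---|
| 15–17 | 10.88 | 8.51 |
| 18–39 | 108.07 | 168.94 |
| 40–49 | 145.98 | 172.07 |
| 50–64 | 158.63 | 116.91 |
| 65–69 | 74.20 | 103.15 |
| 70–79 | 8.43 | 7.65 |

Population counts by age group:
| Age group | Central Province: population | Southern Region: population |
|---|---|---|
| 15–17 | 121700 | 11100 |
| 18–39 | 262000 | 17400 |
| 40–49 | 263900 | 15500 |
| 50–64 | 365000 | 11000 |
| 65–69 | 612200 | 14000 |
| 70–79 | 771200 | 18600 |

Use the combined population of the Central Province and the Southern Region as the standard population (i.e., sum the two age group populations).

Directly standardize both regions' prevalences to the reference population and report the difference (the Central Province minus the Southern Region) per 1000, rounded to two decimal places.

-10.39

Combined standard total = 2483600; weights = 0.0535, 0.1125, 0.1125, 0.1514, 0.2521, 0.3180.
The Central Province: 0.0535×10.88 + 0.1125×108.07 + 0.1125×145.98 + 0.1514×158.63 + 0.2521×74.20 + 0.3180×8.43 = 74.5665 per 1000.
The Southern Region: 0.0535×8.51 + 0.1125×168.94 + 0.1125×172.07 + 0.1514×116.91 + 0.2521×103.15 + 0.3180×7.65 = 84.9577 per 1000.
Difference = 74.5665 − 84.9577 = -10.3912.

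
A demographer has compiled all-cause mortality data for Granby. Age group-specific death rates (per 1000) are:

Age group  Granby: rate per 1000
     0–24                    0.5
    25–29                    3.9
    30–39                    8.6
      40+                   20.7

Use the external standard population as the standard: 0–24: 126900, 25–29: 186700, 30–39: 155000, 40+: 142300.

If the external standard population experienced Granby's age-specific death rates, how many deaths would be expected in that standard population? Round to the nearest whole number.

5070

Expected deaths = Σ (standard pop × age-specific rate ÷ 1000)
= 126900×0.5/1000 + 186700×3.9/1000 + 155000×8.6/1000 + 142300×20.7/1000
= 63.45 + 728.13 + 1333.00 + 2945.61 = 5070.19.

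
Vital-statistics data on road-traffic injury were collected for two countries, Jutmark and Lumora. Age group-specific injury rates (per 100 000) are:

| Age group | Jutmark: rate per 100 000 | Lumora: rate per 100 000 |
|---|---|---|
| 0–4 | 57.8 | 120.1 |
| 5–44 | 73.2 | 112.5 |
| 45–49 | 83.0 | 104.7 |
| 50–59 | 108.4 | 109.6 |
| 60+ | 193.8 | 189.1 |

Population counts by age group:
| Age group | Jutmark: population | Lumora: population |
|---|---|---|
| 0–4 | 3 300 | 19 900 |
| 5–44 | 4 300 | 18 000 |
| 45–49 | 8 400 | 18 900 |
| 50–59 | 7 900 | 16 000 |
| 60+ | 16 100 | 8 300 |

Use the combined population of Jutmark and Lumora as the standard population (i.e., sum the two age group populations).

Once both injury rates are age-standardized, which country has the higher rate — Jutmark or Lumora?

Combined standard total = 121 100; weights = 0.1916, 0.1841, 0.2254, 0.1974, 0.2015.
Jutmark: 0.1916×57.8 + 0.1841×73.2 + 0.2254×83.0 + 0.1974×108.4 + 0.2015×193.8 = 103.7052 per 100 000.
Lumora: 0.1916×120.1 + 0.1841×112.5 + 0.2254×104.7 + 0.1974×109.6 + 0.2015×189.1 = 127.0591 per 100 000.
The crude rates (129.48 vs 119.81) would put Jutmark higher, but that reflects its age composition; once standardized to a common age structure, Lumora has the higher underlying rate.

Lumora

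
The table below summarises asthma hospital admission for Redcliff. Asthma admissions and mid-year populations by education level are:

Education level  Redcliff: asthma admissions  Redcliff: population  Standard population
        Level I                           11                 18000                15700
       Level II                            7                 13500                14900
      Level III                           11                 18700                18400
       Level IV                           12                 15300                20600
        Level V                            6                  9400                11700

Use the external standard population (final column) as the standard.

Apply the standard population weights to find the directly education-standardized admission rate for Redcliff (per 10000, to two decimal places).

Education-specific rates per 10000 for Redcliff: 6.11, 5.19, 5.88, 7.84, 6.38.
Standard total = 81300; weights = 0.1931, 0.1833, 0.2263, 0.2534, 0.1439.
Standardized rate: 0.1931×6.11 + 0.1833×5.19 + 0.2263×5.88 + 0.2534×7.84 + 0.1439×6.38 = 6.3676 per 10000.

6.37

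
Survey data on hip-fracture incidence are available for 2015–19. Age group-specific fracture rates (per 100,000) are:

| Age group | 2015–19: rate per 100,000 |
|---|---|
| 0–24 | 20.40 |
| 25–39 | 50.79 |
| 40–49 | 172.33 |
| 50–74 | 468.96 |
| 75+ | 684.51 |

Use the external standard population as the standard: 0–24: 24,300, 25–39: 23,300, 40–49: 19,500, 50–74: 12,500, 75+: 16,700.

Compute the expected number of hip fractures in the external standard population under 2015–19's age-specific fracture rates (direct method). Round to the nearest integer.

Expected hip fractures = Σ (standard pop × age-specific rate ÷ 100,000)
= 24,300×20.40/100,000 + 23,300×50.79/100,000 + 19,500×172.33/100,000 + 12,500×468.96/100,000 + 16,700×684.51/100,000
= 4.96 + 11.83 + 33.60 + 58.62 + 114.31 = 223.33.

223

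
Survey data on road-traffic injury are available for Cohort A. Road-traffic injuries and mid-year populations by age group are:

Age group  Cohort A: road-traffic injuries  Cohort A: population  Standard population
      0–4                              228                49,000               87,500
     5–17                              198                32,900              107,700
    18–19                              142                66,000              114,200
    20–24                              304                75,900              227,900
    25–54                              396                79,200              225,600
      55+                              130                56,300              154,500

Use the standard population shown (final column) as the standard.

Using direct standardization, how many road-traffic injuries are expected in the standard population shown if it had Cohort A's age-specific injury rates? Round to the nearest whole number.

3699

Age-specific rates per 100,000 for Cohort A: 465.31, 601.82, 215.15, 400.53, 500.00, 230.91.
Expected road-traffic injuries = Σ (standard pop × age-specific rate ÷ 100,000)
= 87,500×465.31/100,000 + 107,700×601.82/100,000 + 114,200×215.15/100,000 + 227,900×400.53/100,000 + 225,600×500.00/100,000 + 154,500×230.91/100,000
= 407.14 + 648.16 + 245.70 + 912.80 + 1128.00 + 356.75 = 3698.56.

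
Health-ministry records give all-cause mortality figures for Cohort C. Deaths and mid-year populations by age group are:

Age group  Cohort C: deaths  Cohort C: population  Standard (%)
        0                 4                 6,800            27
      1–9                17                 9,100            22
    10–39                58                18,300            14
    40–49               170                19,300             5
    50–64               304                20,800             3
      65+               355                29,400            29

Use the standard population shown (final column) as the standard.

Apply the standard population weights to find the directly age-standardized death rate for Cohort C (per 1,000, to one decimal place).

5.4

Age-specific rates per 1,000 for Cohort C: 0.588, 1.868, 3.169, 8.808, 14.615, 12.075.
Standard weights: 0.27, 0.22, 0.14, 0.05, 0.03, 0.29.
Standardized rate: 0.2700×0.588 + 0.2200×1.868 + 0.1400×3.169 + 0.0500×8.808 + 0.0300×14.615 + 0.2900×12.075 = 5.3941 per 1,000.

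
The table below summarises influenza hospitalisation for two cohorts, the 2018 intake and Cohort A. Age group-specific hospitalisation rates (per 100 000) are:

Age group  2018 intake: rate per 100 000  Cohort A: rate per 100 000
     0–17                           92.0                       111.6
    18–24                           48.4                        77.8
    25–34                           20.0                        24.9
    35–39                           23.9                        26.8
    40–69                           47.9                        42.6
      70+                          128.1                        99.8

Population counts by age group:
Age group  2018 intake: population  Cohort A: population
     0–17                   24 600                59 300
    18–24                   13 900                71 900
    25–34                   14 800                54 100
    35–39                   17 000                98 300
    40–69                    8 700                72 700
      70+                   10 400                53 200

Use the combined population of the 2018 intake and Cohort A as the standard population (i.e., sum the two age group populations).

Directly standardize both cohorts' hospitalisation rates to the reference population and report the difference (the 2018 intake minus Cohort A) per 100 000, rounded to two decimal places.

-5.23

Combined standard total = 498 900; weights = 0.1682, 0.1720, 0.1381, 0.2311, 0.1632, 0.1275.
The 2018 intake: 0.1682×92.0 + 0.1720×48.4 + 0.1381×20.0 + 0.2311×23.9 + 0.1632×47.9 + 0.1275×128.1 = 56.2265 per 100 000.
Cohort A: 0.1682×111.6 + 0.1720×77.8 + 0.1381×24.9 + 0.2311×26.8 + 0.1632×42.6 + 0.1275×99.8 = 61.4533 per 100 000.
Difference = 56.2265 − 61.4533 = -5.2268.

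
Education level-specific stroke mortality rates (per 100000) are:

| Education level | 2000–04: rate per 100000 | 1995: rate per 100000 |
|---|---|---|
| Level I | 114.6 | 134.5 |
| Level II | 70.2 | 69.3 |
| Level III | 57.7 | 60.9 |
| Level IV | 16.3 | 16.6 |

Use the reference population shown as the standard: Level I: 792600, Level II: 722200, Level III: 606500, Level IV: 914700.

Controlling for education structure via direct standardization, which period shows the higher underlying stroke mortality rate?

1995

Standard total = 3036000; weights = 0.2611, 0.2379, 0.1998, 0.3013.
2000–04: 0.2611×114.6 + 0.2379×70.2 + 0.1998×57.7 + 0.3013×16.3 = 63.0550 per 100000.
1995: 0.2611×134.5 + 0.2379×69.3 + 0.1998×60.9 + 0.3013×16.6 = 68.7658 per 100000.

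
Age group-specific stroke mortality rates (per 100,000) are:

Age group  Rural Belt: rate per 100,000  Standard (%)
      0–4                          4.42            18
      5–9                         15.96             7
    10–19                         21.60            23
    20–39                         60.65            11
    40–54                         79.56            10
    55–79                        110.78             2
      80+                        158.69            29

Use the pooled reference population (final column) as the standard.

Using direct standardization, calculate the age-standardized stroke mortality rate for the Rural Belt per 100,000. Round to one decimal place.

69.7

Standard weights: 0.18, 0.07, 0.23, 0.11, 0.10, 0.02, 0.29.
Standardized rate: 0.1800×4.42 + 0.0700×15.96 + 0.2300×21.60 + 0.1100×60.65 + 0.1000×79.56 + 0.0200×110.78 + 0.2900×158.69 = 69.7440 per 100,000.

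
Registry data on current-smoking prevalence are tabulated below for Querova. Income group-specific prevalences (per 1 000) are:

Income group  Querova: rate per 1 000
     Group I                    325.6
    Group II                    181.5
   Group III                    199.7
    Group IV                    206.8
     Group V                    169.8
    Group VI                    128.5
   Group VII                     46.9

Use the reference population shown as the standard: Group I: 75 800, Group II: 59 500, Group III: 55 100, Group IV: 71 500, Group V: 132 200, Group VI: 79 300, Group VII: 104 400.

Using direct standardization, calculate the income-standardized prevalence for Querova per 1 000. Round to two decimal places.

171.00

Standard total = 577 800; weights = 0.1312, 0.1030, 0.0954, 0.1237, 0.2288, 0.1372, 0.1807.
Standardized rate: 0.1312×325.6 + 0.1030×181.5 + 0.0954×199.7 + 0.1237×206.8 + 0.2288×169.8 + 0.1372×128.5 + 0.1807×46.9 = 170.9993 per 1 000.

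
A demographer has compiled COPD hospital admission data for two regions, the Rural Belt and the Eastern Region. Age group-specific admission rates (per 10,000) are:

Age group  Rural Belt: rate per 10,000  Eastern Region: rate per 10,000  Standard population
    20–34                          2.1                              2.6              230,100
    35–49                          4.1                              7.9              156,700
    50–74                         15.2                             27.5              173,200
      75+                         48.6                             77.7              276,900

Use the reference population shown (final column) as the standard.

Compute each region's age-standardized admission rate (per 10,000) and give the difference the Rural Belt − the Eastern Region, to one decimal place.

Standard total = 836,900; weights = 0.2749, 0.1872, 0.2070, 0.3309.
The Rural Belt: 0.2749×2.1 + 0.1872×4.1 + 0.2070×15.2 + 0.3309×48.6 = 20.5707 per 10,000.
The Eastern Region: 0.2749×2.6 + 0.1872×7.9 + 0.2070×27.5 + 0.3309×77.7 = 33.5934 per 10,000.
Difference = 20.5707 − 33.5934 = -13.0227.

-13.0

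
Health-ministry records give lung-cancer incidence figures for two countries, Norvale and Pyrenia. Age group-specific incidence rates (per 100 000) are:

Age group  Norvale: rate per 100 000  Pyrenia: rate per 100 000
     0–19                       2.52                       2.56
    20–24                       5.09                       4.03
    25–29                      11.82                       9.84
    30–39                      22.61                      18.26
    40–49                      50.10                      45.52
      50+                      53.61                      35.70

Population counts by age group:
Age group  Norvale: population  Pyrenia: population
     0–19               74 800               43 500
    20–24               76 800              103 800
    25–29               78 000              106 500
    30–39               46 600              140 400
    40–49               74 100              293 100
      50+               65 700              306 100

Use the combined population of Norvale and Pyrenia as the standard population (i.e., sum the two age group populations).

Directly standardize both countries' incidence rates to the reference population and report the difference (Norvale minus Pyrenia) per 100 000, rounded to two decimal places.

Combined standard total = 1 409 400; weights = 0.0839, 0.1281, 0.1309, 0.1327, 0.2605, 0.2638.
Norvale: 0.0839×2.52 + 0.1281×5.09 + 0.1309×11.82 + 0.1327×22.61 + 0.2605×50.10 + 0.2638×53.61 = 32.6062 per 100 000.
Pyrenia: 0.0839×2.56 + 0.1281×4.03 + 0.1309×9.84 + 0.1327×18.26 + 0.2605×45.52 + 0.2638×35.70 = 25.7194 per 100 000.
Difference = 32.6062 − 25.7194 = 6.8867.

6.89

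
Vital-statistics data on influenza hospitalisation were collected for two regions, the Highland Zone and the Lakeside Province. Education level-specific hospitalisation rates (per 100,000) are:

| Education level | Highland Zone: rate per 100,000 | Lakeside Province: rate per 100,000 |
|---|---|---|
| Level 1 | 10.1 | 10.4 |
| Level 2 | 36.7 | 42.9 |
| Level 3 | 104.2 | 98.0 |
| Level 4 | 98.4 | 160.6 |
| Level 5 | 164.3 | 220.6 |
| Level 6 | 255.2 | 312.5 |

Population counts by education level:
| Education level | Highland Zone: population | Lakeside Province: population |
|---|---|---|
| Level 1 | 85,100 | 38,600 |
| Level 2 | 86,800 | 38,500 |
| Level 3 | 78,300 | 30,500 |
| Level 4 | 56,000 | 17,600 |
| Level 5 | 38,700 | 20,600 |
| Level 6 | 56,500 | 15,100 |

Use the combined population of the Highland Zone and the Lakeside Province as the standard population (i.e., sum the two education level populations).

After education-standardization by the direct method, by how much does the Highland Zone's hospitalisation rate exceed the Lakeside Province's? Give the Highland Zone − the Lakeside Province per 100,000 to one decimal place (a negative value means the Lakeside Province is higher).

Combined standard total = 562,300; weights = 0.2200, 0.2228, 0.1935, 0.1309, 0.1055, 0.1273.
The Highland Zone: 0.2200×10.1 + 0.2228×36.7 + 0.1935×104.2 + 0.1309×98.4 + 0.1055×164.3 + 0.1273×255.2 = 93.2641 per 100,000.
The Lakeside Province: 0.2200×10.4 + 0.2228×42.9 + 0.1935×98.0 + 0.1309×160.6 + 0.1055×220.6 + 0.1273×312.5 = 114.8871 per 100,000.
Difference = 93.2641 − 114.8871 = -21.6230.

-21.6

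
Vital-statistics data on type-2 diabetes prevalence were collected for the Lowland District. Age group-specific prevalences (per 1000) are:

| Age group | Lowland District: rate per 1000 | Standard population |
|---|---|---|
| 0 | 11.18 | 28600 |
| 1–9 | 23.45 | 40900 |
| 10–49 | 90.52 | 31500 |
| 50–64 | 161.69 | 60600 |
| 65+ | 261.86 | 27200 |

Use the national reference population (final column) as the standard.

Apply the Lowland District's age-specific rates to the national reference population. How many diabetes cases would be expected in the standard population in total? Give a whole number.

21051

Expected diabetes cases = Σ (standard pop × age-specific rate ÷ 1000)
= 28600×11.18/1000 + 40900×23.45/1000 + 31500×90.52/1000 + 60600×161.69/1000 + 27200×261.86/1000
= 319.75 + 959.11 + 2851.38 + 9798.41 + 7122.59 = 21051.24.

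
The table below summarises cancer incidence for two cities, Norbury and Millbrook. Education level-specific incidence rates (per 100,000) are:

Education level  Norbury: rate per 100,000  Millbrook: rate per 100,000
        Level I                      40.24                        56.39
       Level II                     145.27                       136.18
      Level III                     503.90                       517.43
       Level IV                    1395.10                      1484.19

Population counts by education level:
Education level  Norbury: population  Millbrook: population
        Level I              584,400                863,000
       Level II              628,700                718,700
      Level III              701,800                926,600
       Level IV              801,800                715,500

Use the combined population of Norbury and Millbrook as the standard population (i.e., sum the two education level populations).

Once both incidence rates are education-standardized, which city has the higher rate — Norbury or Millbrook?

Combined standard total = 5,940,500; weights = 0.2436, 0.2268, 0.2741, 0.2554.
Norbury: 0.2436×40.24 + 0.2268×145.27 + 0.2741×503.90 + 0.2554×1395.10 = 537.2134 per 100,000.
Millbrook: 0.2436×56.39 + 0.2268×136.18 + 0.2741×517.43 + 0.2554×1484.19 = 565.5504 per 100,000.
The crude rates (584.19 vs 523.58) would put Norbury higher, but that reflects its education composition; once standardized to a common education structure, Millbrook has the higher underlying rate.

Millbrook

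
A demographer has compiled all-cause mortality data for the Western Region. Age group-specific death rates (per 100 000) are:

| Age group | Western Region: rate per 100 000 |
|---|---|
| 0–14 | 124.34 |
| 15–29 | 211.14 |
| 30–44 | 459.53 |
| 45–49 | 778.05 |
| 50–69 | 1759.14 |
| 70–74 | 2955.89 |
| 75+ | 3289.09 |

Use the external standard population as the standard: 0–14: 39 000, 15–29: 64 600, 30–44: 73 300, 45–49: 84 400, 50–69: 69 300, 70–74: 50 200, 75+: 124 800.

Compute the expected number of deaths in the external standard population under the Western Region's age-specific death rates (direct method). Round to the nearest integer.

7986

Expected deaths = Σ (standard pop × age-specific rate ÷ 100 000)
= 39 000×124.34/100 000 + 64 600×211.14/100 000 + 73 300×459.53/100 000 + 84 400×778.05/100 000 + 69 300×1759.14/100 000 + 50 200×2955.89/100 000 + 124 800×3289.09/100 000
= 48.49 + 136.40 + 336.84 + 656.67 + 1219.08 + 1483.86 + 4104.78 = 7986.12.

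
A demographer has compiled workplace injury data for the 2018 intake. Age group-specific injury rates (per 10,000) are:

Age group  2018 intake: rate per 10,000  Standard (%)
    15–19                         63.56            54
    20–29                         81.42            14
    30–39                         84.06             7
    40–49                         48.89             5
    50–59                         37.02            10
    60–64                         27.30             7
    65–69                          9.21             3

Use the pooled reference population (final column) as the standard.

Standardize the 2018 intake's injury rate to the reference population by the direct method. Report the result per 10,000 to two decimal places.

Standard weights: 0.54, 0.14, 0.07, 0.05, 0.10, 0.07, 0.03.
Standardized rate: 0.5400×63.56 + 0.1400×81.42 + 0.0700×84.06 + 0.0500×48.89 + 0.1000×37.02 + 0.0700×27.30 + 0.0300×9.21 = 59.9392 per 10,000.

59.94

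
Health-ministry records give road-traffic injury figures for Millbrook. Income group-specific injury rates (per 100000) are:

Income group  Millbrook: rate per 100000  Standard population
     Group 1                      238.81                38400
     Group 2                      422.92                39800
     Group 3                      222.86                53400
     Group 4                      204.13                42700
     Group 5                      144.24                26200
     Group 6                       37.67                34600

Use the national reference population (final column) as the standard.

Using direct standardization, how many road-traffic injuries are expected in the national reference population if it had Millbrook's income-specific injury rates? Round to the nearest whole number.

Expected road-traffic injuries = Σ (standard pop × income-specific rate ÷ 100000)
= 38400×238.81/100000 + 39800×422.92/100000 + 53400×222.86/100000 + 42700×204.13/100000 + 26200×144.24/100000 + 34600×37.67/100000
= 91.70 + 168.32 + 119.01 + 87.16 + 37.79 + 13.03 = 517.02.

517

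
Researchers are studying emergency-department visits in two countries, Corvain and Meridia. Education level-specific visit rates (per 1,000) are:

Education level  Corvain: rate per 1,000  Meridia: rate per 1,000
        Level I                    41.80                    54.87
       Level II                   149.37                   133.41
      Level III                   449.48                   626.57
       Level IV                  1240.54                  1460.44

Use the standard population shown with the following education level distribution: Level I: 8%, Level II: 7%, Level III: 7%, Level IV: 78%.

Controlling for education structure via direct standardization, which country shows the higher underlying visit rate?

Meridia

Standard weights: 0.08, 0.07, 0.07, 0.78.
Corvain: 0.0800×41.80 + 0.0700×149.37 + 0.0700×449.48 + 0.7800×1240.54 = 1012.8847 per 1,000.
Meridia: 0.0800×54.87 + 0.0700×133.41 + 0.0700×626.57 + 0.7800×1460.44 = 1196.7314 per 1,000.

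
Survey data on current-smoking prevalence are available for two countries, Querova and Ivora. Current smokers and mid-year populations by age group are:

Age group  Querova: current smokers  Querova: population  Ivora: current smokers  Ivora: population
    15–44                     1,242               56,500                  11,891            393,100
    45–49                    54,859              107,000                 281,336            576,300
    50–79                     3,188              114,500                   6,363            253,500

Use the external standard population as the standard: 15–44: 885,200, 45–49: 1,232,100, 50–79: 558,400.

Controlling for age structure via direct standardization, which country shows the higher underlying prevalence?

Querova

Age-specific rates per 1,000 for Querova: 21.982, 512.701, 27.843.
For Ivora: 30.249, 488.176, 25.101.
Standard total = 2,675,700; weights = 0.3308, 0.4605, 0.2087.
Querova: 0.3308×21.982 + 0.4605×512.701 + 0.2087×27.843 = 249.1703 per 1,000.
Ivora: 0.3308×30.249 + 0.4605×488.176 + 0.2087×25.101 = 240.0399 per 1,000.
The crude rates (213.27 vs 244.98) would put Ivora higher, but that reflects its age composition; once standardized to a common age structure, Querova has the higher underlying rate.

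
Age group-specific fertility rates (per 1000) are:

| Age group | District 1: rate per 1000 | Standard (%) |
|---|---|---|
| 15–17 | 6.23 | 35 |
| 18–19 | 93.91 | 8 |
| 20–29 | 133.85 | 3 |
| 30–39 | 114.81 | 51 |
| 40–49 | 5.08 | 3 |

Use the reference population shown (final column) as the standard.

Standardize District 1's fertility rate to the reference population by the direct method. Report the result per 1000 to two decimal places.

72.41

Standard weights: 0.35, 0.08, 0.03, 0.51, 0.03.
Standardized rate: 0.3500×6.23 + 0.0800×93.91 + 0.0300×133.85 + 0.5100×114.81 + 0.0300×5.08 = 72.4143 per 1000.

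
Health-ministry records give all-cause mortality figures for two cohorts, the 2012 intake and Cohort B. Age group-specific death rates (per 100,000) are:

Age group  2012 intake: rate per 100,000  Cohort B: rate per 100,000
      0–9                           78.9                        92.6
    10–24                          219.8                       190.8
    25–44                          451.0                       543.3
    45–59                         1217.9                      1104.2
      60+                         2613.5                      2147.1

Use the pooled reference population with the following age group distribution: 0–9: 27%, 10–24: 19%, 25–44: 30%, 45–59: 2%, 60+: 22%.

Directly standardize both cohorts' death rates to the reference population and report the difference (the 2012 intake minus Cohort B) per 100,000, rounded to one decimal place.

Standard weights: 0.27, 0.19, 0.30, 0.02, 0.22.
The 2012 intake: 0.2700×78.9 + 0.1900×219.8 + 0.3000×451.0 + 0.0200×1217.9 + 0.2200×2613.5 = 797.6930 per 100,000.
Cohort B: 0.2700×92.6 + 0.1900×190.8 + 0.3000×543.3 + 0.0200×1104.2 + 0.2200×2147.1 = 718.6900 per 100,000.
Difference = 797.6930 − 718.6900 = 79.0030.

79.0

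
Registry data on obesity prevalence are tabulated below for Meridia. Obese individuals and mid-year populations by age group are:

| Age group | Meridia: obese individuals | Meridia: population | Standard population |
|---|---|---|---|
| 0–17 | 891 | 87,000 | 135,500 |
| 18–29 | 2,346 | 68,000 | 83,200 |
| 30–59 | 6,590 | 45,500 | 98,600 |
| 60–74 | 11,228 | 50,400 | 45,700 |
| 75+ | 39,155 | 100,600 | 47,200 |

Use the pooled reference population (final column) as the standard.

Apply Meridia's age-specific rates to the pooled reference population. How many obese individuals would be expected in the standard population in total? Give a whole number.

47091

Age-specific rates per 1,000 for Meridia: 10.241, 34.500, 144.835, 222.778, 389.215.
Expected obese individuals = Σ (standard pop × age-specific rate ÷ 1,000)
= 135,500×10.241/1,000 + 83,200×34.500/1,000 + 98,600×144.835/1,000 + 45,700×222.778/1,000 + 47,200×389.215/1,000
= 1387.71 + 2870.40 + 14280.75 + 10180.94 + 18370.93 = 47090.73.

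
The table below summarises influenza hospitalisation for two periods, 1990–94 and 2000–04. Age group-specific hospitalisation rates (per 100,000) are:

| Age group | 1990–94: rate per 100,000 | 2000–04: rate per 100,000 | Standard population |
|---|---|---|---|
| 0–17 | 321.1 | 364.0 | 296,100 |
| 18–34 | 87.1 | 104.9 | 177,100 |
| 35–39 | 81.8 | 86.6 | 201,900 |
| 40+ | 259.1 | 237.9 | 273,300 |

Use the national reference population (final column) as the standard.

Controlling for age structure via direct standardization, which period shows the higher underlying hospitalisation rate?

2000–04

Standard total = 948,400; weights = 0.3122, 0.1867, 0.2129, 0.2882.
1990–94: 0.3122×321.1 + 0.1867×87.1 + 0.2129×81.8 + 0.2882×259.1 = 208.5940 per 100,000.
2000–04: 0.3122×364.0 + 0.1867×104.9 + 0.2129×86.6 + 0.2882×237.9 = 220.2244 per 100,000.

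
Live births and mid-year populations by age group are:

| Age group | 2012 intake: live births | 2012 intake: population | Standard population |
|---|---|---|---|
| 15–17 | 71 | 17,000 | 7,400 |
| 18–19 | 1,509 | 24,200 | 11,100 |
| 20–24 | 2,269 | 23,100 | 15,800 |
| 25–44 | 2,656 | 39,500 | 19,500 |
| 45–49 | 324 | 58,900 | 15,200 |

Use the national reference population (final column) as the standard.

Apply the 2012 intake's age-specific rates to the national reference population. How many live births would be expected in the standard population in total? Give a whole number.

3670

Age-specific rates per 1,000 for the 2012 intake: 4.176, 62.355, 98.225, 67.241, 5.501.
Expected live births = Σ (standard pop × age-specific rate ÷ 1,000)
= 7,400×4.176/1,000 + 11,100×62.355/1,000 + 15,800×98.225/1,000 + 19,500×67.241/1,000 + 15,200×5.501/1,000
= 30.91 + 692.14 + 1551.96 + 1311.19 + 83.61 = 3669.81.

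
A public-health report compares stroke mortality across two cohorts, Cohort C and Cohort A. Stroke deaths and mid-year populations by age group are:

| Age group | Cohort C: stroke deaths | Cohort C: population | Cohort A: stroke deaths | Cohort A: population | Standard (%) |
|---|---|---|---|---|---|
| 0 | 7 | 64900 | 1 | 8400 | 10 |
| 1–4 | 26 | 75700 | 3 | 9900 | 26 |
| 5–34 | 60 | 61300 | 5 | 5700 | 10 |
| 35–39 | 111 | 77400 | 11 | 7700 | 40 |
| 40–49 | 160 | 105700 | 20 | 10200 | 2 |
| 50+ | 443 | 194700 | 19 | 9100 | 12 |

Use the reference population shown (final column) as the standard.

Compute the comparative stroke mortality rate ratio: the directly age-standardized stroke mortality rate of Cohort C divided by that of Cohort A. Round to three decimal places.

Age-specific rates per 100000 for Cohort C: 10.79, 34.35, 97.88, 143.41, 151.37, 227.53.
For Cohort A: 11.90, 30.30, 87.72, 142.86, 196.08, 208.79.
Standard weights: 0.10, 0.26, 0.10, 0.40, 0.02, 0.12.
Cohort C: 0.1000×10.79 + 0.2600×34.35 + 0.1000×97.88 + 0.4000×143.41 + 0.0200×151.37 + 0.1200×227.53 = 107.4918 per 100000.
Cohort A: 0.1000×11.90 + 0.2600×30.30 + 0.1000×87.72 + 0.4000×142.86 + 0.0200×196.08 + 0.1200×208.79 = 103.9606 per 100000.
Ratio = 107.4918 ÷ 103.9606 = 1.03397.

1.034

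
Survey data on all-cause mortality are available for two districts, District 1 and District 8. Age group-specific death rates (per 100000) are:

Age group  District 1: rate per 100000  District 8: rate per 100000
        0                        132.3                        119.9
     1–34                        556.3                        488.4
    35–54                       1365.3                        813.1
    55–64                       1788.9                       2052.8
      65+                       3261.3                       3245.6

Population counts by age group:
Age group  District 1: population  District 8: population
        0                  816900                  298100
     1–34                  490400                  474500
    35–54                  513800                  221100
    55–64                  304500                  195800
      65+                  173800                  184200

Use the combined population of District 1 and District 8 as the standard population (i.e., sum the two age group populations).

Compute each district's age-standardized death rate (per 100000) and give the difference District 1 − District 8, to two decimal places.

97.67

Combined standard total = 3673100; weights = 0.3036, 0.2627, 0.2001, 0.1362, 0.0975.
District 1: 0.3036×132.3 + 0.2627×556.3 + 0.2001×1365.3 + 0.1362×1788.9 + 0.0975×3261.3 = 1020.9848 per 100000.
District 8: 0.3036×119.9 + 0.2627×488.4 + 0.2001×813.1 + 0.1362×2052.8 + 0.0975×3245.6 = 923.3164 per 100000.
Difference = 1020.9848 − 923.3164 = 97.6684.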